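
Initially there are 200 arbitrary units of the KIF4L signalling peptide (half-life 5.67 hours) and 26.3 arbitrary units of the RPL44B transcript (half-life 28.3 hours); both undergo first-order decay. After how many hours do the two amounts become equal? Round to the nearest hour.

Set 200·(1/2)^(t/5.67) = 26.3·(1/2)^(t/28.3).
Taking log₂: log₂(200/26.3) = t·(1/5.67 − 1/28.3).
log₂(7.6046) = 2.9269; 1/5.67 − 1/28.3 = 0.14103.
t = 2.9269 / 0.14103 ≈ 20.753 hours.

21 hours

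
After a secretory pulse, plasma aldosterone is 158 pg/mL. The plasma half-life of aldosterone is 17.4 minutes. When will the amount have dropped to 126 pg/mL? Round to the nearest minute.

Fraction remaining = 126/158 ≈ 0.79747.
n = log₂(158/126) = ln(1.254)/ln 2 ≈ 0.3265 half-lives.
t = n × t½ = 0.3265 × 17.4 ≈ 5.6811 minutes.

6 minutes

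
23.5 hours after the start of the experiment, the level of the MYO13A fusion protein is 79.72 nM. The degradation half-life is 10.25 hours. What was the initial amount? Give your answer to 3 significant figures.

391 nM

Number of half-lives elapsed: n = 23.5/10.25 ≈ 2.2927.
A₀ = A × 2^n = 79.72 × 2^2.2927 = 79.72 × 4.8997 ≈ 390.6 nM.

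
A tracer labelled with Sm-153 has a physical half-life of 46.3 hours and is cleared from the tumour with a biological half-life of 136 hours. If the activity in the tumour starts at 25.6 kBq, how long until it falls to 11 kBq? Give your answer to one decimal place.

42.1 hours

1/t_eff = 1/t_phys + 1/t_biol = 1/46.3 + 1/136 = 0.028951 per hour.
t_eff = 46.3 × 136 / (46.3 + 136) ≈ 34.541 hours.
n = log₂(25.6/11) ≈ 1.2186; t = 1.2186 × 34.541 ≈ 42.093 hours.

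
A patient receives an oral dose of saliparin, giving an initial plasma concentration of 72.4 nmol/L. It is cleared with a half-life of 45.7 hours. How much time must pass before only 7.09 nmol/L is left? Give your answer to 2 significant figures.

150 hours

Fraction remaining = 7.09/72.4 ≈ 0.097928.
n = log₂(72.4/7.09) = ln(10.212)/ln 2 ≈ 3.3521 half-lives.
t = n × t½ = 3.3521 × 45.7 ≈ 153.19 hours.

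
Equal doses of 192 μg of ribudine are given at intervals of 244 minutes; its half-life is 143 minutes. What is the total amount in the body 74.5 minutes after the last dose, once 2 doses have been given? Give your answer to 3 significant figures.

The 2 doses were given 318.5, 74.5 minutes ago.
Total = 192·(1/2)^(318.5/143) + 192·(1/2)^(74.5/143)
      = 41.004 + 133.8 ≈ 174.81 μg.

175 μg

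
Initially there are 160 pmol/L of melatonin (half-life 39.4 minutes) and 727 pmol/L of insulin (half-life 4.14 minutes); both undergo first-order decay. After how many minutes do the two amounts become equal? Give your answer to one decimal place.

Set 160·(1/2)^(t/39.4) = 727·(1/2)^(t/4.14).
Taking log₂: log₂(160/727) = t·(1/39.4 − 1/4.14).
log₂(0.22008) = -2.1839; 1/39.4 − 1/4.14 = -0.21617.
t = -2.1839 / -0.21617 ≈ 10.103 minutes.

10.1 minutes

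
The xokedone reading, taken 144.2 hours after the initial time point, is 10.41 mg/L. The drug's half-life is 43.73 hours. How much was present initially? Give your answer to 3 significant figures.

Number of half-lives elapsed: n = 144.2/43.73 ≈ 3.2975.
A₀ = A × 2^n = 10.41 × 2^3.2975 = 10.41 × 9.8322 ≈ 102.35 mg/L.

102 mg/L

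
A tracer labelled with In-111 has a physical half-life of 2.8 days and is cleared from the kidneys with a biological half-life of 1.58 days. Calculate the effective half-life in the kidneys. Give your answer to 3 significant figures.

1.01 days

1/t_eff = 1/t_phys + 1/t_biol = 1/2.8 + 1/1.58 = 0.99005 per day.
t_eff = 2.8 × 1.58 / (2.8 + 1.58) ≈ 1.01 days.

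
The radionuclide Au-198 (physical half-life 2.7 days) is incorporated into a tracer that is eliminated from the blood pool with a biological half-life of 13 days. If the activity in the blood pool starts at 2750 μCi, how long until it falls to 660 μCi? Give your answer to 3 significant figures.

4.60 days

1/t_eff = 1/t_phys + 1/t_biol = 1/2.7 + 1/13 = 0.44729 per day.
t_eff = 2.7 × 13 / (2.7 + 13) ≈ 2.2357 days.
n = log₂(2750/660) ≈ 2.0589; t = 2.0589 × 2.2357 ≈ 4.603 days.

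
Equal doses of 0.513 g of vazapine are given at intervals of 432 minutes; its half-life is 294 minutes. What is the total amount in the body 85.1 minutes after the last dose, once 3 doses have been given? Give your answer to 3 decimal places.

The 3 doses were given 949.1, 517.1, 85.1 minutes ago.
Total = 0.513·(1/2)^(949.1/294) + 0.513·(1/2)^(517.1/294) + 0.513·(1/2)^(85.1/294)
      = 0.054742 + 0.15158 + 0.41974 ≈ 0.62607 g.

0.626 g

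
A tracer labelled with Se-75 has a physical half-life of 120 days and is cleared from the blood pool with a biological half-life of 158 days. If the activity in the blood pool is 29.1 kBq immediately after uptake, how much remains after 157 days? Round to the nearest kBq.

1/t_eff = 1/t_phys + 1/t_biol = 1/120 + 1/158 = 0.014662 per day.
t_eff = 120 × 158 / (120 + 158) ≈ 68.201 days.
Remaining = 29.1 × (1/2)^(157/68.201) = 29.1 × (1/2)^2.302 ≈ 5.9009 kBq.

6 kBq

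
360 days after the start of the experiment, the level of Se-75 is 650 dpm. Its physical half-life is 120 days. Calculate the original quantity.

Number of half-lives elapsed: n = 360/120 ≈ 3.
A₀ = A × 2^n = 650 × 2^3 = 650 × 8 ≈ 5200 dpm.

5200 dpm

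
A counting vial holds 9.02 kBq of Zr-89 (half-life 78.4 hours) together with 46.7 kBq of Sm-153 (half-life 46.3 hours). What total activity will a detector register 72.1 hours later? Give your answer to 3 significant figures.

20.6 kBq

Zr-89: 9.02 × (1/2)^(72.1/78.4) = 9.02 × (1/2)^0.91964 ≈ 4.7683 kBq.
Sm-153: 46.7 × (1/2)^(72.1/46.3) = 46.7 × (1/2)^1.5572 ≈ 15.869 kBq.
Total = 4.7683 + 15.869 ≈ 20.637 kBq.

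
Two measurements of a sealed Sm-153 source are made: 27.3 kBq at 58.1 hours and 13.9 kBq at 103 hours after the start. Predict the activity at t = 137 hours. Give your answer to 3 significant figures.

8.34 kBq

Over Δt = 103 − 58.1 = 44.9 hours, the level fell by a factor of 27.3/13.9 ≈ 1.964.
n = log₂(1.964) ≈ 0.97382 half-lives, so t½ = 44.9/0.97382 ≈ 46.107 hours.
From t = 103 to t = 137: 13.9 × (1/2)^((137−103)/46.107) ≈ 8.3374 kBq.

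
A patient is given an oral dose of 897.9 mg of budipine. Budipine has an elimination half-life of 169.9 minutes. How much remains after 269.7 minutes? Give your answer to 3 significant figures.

Number of half-lives: n = 269.7/169.9 ≈ 1.5874.
Remaining = 897.9 × (1/2)^1.5874 = 897.9 × 0.33277 ≈ 298.79 mg.

299 mg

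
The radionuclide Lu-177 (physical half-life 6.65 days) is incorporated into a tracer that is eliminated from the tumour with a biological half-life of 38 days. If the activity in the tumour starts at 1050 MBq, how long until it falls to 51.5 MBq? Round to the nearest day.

1/t_eff = 1/t_phys + 1/t_biol = 1/6.65 + 1/38 = 0.17669 per day.
t_eff = 6.65 × 38 / (6.65 + 38) ≈ 5.6596 days.
n = log₂(1050/51.5) ≈ 4.3497; t = 4.3497 × 5.6596 ≈ 24.617 days.

25 days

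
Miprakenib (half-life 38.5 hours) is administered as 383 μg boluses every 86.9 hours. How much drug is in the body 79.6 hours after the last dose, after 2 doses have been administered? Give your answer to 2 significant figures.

110 μg

The 2 doses were given 166.5, 79.6 hours ago.
Total = 383·(1/2)^(166.5/38.5) + 383·(1/2)^(79.6/38.5)
      = 19.114 + 91.371 ≈ 110.48 μg.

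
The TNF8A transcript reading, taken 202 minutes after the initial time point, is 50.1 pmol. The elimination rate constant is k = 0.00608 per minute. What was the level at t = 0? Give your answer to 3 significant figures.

171 pmol

t½ = ln 2 / k = 0.69315 / 0.00608 ≈ 114 minutes.
Number of half-lives elapsed: n = 202/114 ≈ 1.7719.
A₀ = A × 2^n = 50.1 × 2^1.7719 = 50.1 × 3.4149 ≈ 171.09 pmol.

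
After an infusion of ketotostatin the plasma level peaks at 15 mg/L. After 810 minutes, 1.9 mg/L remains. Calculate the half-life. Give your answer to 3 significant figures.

272 minutes

A/A₀ = 1.9/15 ≈ 0.12667.
n = log₂(7.8947) ≈ 2.9809 half-lives elapsed in 810 minutes.
t½ = 810/2.9809 ≈ 271.73 minutes.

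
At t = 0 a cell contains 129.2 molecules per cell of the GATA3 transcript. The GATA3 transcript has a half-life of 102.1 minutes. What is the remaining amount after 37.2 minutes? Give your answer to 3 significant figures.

100 molecules per cell

Number of half-lives: n = 37.2/102.1 ≈ 0.36435.
Remaining = 129.2 × (1/2)^0.36435 = 129.2 × 0.77682 ≈ 100.37 molecules per cell.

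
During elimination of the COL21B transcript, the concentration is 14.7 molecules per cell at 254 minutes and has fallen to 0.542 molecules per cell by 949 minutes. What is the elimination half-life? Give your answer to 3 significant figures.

Over Δt = 949 − 254 = 695 minutes, the level fell by a factor of 14.7/0.542 ≈ 27.122.
n = log₂(27.122) ≈ 4.7614 half-lives, so t½ = 695/4.7614 ≈ 145.97 minutes.

146 minutes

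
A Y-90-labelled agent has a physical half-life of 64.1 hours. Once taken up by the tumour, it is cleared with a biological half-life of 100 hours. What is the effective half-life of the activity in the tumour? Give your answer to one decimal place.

1/t_eff = 1/t_phys + 1/t_biol = 1/64.1 + 1/100 = 0.025601 per hour.
t_eff = 64.1 × 100 / (64.1 + 100) ≈ 39.062 hours.

39.1 hours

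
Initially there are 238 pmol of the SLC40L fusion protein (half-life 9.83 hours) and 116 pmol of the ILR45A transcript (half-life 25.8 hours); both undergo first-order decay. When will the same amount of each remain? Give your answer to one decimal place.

Set 238·(1/2)^(t/9.83) = 116·(1/2)^(t/25.8).
Taking log₂: log₂(238/116) = t·(1/9.83 − 1/25.8).
log₂(2.0517) = 1.0368; 1/9.83 − 1/25.8 = 0.06297.
t = 1.0368 / 0.06297 ≈ 16.466 hours.

16.5 hours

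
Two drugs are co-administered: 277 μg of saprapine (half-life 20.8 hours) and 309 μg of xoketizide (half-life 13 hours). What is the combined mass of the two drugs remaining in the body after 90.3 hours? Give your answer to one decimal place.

16.2 μg

saprapine: 277 × (1/2)^(90.3/20.8) = 277 × (1/2)^4.3413 ≈ 13.665 μg.
xoketizide: 309 × (1/2)^(90.3/13) = 309 × (1/2)^6.9462 ≈ 2.5059 μg.
Total = 13.665 + 2.5059 ≈ 16.171 μg.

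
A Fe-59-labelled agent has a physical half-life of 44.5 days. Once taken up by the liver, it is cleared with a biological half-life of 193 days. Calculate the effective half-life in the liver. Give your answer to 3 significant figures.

36.2 days

1/t_eff = 1/t_phys + 1/t_biol = 1/44.5 + 1/193 = 0.027653 per day.
t_eff = 44.5 × 193 / (44.5 + 193) ≈ 36.162 days.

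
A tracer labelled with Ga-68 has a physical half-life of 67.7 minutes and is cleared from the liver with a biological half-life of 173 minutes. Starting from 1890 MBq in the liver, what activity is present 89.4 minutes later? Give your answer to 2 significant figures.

1/t_eff = 1/t_phys + 1/t_biol = 1/67.7 + 1/173 = 0.020551 per minute.
t_eff = 67.7 × 173 / (67.7 + 173) ≈ 48.658 minutes.
Remaining = 1890 × (1/2)^(89.4/48.658) = 1890 × (1/2)^1.8373 ≈ 528.91 MBq.

530 MBq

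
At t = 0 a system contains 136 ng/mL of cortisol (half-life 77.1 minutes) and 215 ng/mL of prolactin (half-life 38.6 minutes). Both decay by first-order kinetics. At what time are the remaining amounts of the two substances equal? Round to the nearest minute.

51 minutes

Set 136·(1/2)^(t/77.1) = 215·(1/2)^(t/38.6).
Taking log₂: log₂(136/215) = t·(1/77.1 − 1/38.6).
log₂(0.63256) = -0.66073; 1/77.1 − 1/38.6 = -0.012937.
t = -0.66073 / -0.012937 ≈ 51.075 minutes.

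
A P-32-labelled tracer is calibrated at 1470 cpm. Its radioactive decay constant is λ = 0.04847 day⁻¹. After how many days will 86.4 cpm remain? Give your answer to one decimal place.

t½ = ln 2 / λ = 0.69315 / 0.04847 ≈ 14.301 days.
Fraction remaining = 86.4/1470 ≈ 0.058776.
n = log₂(1470/86.4) = ln(17.014)/ln 2 ≈ 4.0886 half-lives.
t = n × t½ = 4.0886 × 14.301 ≈ 58.47 days.

58.5 days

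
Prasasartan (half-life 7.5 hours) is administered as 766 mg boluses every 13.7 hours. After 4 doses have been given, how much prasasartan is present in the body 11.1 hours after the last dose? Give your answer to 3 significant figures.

380 mg

The 4 doses were given 52.2, 38.5, 24.8, 11.1 hours ago.
Total = 766·(1/2)^(52.2/7.5) + 766·(1/2)^(38.5/7.5) + 766·(1/2)^(24.8/7.5) + 766·(1/2)^(11.1/7.5)
      = 6.1526 + 21.824 + 77.415 + 274.6 ≈ 379.99 mg.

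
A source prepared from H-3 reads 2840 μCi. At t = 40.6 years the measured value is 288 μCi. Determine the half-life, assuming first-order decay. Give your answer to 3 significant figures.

12.3 years

A/A₀ = 288/2840 ≈ 0.10141.
n = log₂(9.8611) ≈ 3.3018 half-lives elapsed in 40.6 years.
t½ = 40.6/3.3018 ≈ 12.297 years.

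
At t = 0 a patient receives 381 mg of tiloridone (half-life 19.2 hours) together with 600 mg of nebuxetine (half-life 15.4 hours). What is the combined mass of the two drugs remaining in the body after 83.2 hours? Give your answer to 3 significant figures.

33.1 mg

tiloridone: 381 × (1/2)^(83.2/19.2) = 381 × (1/2)^4.3333 ≈ 18.9 mg.
nebuxetine: 600 × (1/2)^(83.2/15.4) = 600 × (1/2)^5.4026 ≈ 14.184 mg.
Total = 18.9 + 14.184 ≈ 33.084 mg.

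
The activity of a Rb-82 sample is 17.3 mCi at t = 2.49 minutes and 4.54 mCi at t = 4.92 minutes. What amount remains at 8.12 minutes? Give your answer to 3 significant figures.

Over Δt = 4.92 − 2.49 = 2.43 minutes, the level fell by a factor of 17.3/4.54 ≈ 3.8106.
n = log₂(3.8106) ≈ 1.93 half-lives, so t½ = 2.43/1.93 ≈ 1.2591 minutes.
From t = 4.92 to t = 8.12: 4.54 × (1/2)^((8.12−4.92)/1.2591) ≈ 0.77977 mCi.

0.780 mCi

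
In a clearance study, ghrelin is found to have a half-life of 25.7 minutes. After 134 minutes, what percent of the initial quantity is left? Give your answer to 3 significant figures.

2.69%

n = 134/25.7 ≈ 5.214 half-lives.
Fraction remaining = (1/2)^5.214 ≈ 0.026942, i.e. 2.6942%.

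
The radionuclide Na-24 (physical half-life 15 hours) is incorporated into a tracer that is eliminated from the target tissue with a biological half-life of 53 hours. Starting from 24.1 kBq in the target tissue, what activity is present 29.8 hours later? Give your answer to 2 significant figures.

1/t_eff = 1/t_phys + 1/t_biol = 1/15 + 1/53 = 0.085535 per hour.
t_eff = 15 × 53 / (15 + 53) ≈ 11.691 hours.
Remaining = 24.1 × (1/2)^(29.8/11.691) = 24.1 × (1/2)^2.5489 ≈ 4.1182 kBq.

4.1 kBq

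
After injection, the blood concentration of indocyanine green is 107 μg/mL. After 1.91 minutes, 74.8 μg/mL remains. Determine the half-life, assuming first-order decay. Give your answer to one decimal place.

3.7 minutes

A/A₀ = 74.8/107 ≈ 0.69907.
n = log₂(1.4305) ≈ 0.5165 half-lives elapsed in 1.91 minutes.
t½ = 1.91/0.5165 ≈ 3.698 minutes.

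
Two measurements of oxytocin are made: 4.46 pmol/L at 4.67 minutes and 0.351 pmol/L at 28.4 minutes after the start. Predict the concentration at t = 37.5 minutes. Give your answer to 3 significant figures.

0.132 pmol/L

Over Δt = 28.4 − 4.67 = 23.73 minutes, the level fell by a factor of 4.46/0.351 ≈ 12.707.
n = log₂(12.707) ≈ 3.6675 half-lives, so t½ = 23.73/3.6675 ≈ 6.4703 minutes.
From t = 28.4 to t = 37.5: 0.351 × (1/2)^((37.5−28.4)/6.4703) ≈ 0.13241 pmol/L.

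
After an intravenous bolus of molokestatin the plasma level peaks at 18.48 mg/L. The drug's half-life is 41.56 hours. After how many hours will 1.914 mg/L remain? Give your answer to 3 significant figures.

Fraction remaining = 1.914/18.48 ≈ 0.10357.
n = log₂(18.48/1.914) = ln(9.6552)/ln 2 ≈ 3.2713 half-lives.
t = n × t½ = 3.2713 × 41.56 ≈ 135.96 hours.

136 hours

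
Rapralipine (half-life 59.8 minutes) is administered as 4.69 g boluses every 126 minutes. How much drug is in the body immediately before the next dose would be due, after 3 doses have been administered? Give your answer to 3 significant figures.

1.40 g

The 3 doses were given 378, 252, 126 minutes ago.
Total = 4.69·(1/2)^(378/59.8) + 4.69·(1/2)^(252/59.8) + 4.69·(1/2)^(126/59.8)
      = 0.05866 + 0.25271 + 1.0887 ≈ 1.4 g.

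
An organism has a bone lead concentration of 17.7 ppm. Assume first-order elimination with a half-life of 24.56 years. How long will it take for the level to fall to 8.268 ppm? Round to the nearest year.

27 years

Fraction remaining = 8.268/17.7 ≈ 0.46712.
n = log₂(17.7/8.268) = ln(2.1408)/ln 2 ≈ 1.0981 half-lives.
t = n × t½ = 1.0981 × 24.56 ≈ 26.97 years.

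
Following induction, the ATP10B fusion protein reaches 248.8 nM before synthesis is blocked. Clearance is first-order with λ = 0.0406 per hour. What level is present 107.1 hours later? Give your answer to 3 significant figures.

3.22 nM

t½ = ln 2 / λ = 0.69315 / 0.0406 ≈ 17.073 hours.
Number of half-lives: n = 107.1/17.073 ≈ 6.2732.
Remaining = 248.8 × (1/2)^6.2732 = 248.8 × 0.012929 ≈ 3.2168 nM.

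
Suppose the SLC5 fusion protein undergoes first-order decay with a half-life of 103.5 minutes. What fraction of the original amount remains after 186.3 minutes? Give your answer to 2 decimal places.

0.29

n = 186.3/103.5 ≈ 1.8 half-lives.
Fraction remaining = (1/2)^1.8 ≈ 0.28717.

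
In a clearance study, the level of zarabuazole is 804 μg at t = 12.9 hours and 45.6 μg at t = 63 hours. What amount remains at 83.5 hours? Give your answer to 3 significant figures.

14.1 μg

Over Δt = 63 − 12.9 = 50.1 hours, the level fell by a factor of 804/45.6 ≈ 17.632.
n = log₂(17.632) ≈ 4.1401 half-lives, so t½ = 50.1/4.1401 ≈ 12.101 hours.
From t = 63 to t = 83.5: 45.6 × (1/2)^((83.5−63)/12.101) ≈ 14.093 μg.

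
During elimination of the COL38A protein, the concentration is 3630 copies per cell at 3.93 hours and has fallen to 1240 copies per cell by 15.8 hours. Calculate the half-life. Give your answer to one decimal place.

7.7 hours

Over Δt = 15.8 − 3.93 = 11.87 hours, the level fell by a factor of 3630/1240 ≈ 2.9274.
n = log₂(2.9274) ≈ 1.5496 half-lives, so t½ = 11.87/1.5496 ≈ 7.6599 hours.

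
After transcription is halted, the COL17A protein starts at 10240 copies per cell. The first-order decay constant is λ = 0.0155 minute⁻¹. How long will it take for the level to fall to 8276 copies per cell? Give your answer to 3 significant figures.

t½ = ln 2 / λ = 0.69315 / 0.0155 ≈ 44.719 minutes.
Fraction remaining = 8276/10240 ≈ 0.8082.
n = log₂(10240/8276) = ln(1.2373)/ln 2 ≈ 0.30721 half-lives.
t = n × t½ = 0.30721 × 44.719 ≈ 13.738 minutes.

13.7 minutes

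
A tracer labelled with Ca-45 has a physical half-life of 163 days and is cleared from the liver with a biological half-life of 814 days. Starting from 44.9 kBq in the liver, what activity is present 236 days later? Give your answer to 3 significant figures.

13.5 kBq

1/t_eff = 1/t_phys + 1/t_biol = 1/163 + 1/814 = 0.0073635 per day.
t_eff = 163 × 814 / (163 + 814) ≈ 135.81 days.
Remaining = 44.9 × (1/2)^(236/135.81) = 44.9 × (1/2)^1.7378 ≈ 13.462 kBq.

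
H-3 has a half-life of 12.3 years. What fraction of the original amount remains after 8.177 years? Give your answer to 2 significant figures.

0.63

n = 8.177/12.3 ≈ 0.6648 half-lives.
Fraction remaining = (1/2)^0.6648 ≈ 0.63078.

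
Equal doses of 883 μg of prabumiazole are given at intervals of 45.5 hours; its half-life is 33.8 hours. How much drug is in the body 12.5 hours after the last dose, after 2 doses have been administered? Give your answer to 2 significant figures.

The 2 doses were given 58, 12.5 hours ago.
Total = 883·(1/2)^(58/33.8) + 883·(1/2)^(12.5/33.8)
      = 268.78 + 683.33 ≈ 952.12 μg.

950 μg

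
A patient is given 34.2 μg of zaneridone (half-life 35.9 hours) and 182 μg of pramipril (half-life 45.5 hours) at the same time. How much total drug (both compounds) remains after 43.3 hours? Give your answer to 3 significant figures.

109 μg

zaneridone: 34.2 × (1/2)^(43.3/35.9) = 34.2 × (1/2)^1.2061 ≈ 14.823 μg.
pramipril: 182 × (1/2)^(43.3/45.5) = 182 × (1/2)^0.95165 ≈ 94.102 μg.
Total = 14.823 + 94.102 ≈ 108.92 μg.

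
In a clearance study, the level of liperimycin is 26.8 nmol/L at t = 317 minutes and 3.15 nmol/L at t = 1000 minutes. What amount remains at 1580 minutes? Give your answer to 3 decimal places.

Over Δt = 1000 − 317 = 683 minutes, the level fell by a factor of 26.8/3.15 ≈ 8.5079.
n = log₂(8.5079) ≈ 3.0888 half-lives, so t½ = 683/3.0888 ≈ 221.12 minutes.
From t = 1000 to t = 1580: 3.15 × (1/2)^((1580−1000)/221.12) ≈ 0.51134 nmol/L.

0.511 nmol/L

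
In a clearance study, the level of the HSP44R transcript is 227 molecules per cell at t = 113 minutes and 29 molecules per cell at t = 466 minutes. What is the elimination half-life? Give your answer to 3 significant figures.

119 minutes

Over Δt = 466 − 113 = 353 minutes, the level fell by a factor of 227/29 ≈ 7.8276.
n = log₂(7.8276) ≈ 2.9686 half-lives, so t½ = 353/2.9686 ≈ 118.91 minutes.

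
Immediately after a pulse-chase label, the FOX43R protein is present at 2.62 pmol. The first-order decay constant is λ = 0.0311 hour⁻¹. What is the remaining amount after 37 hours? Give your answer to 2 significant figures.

t½ = ln 2 / λ = 0.69315 / 0.0311 ≈ 22.288 hours.
Number of half-lives: n = 37/22.288 ≈ 1.6601.
Remaining = 2.62 × (1/2)^1.6601 = 2.62 × 0.31642 ≈ 0.82901 pmol.

0.83 pmol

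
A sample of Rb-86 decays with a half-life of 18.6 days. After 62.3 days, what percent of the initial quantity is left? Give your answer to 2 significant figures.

n = 62.3/18.6 ≈ 3.3495 half-lives.
Fraction remaining = (1/2)^3.3495 ≈ 0.09811, i.e. 9.811%.

9.8%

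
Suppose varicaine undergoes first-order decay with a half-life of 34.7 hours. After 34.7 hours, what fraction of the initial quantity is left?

n = 34.7/34.7 ≈ 1 half-life.
Fraction remaining = (1/2)^1 ≈ 0.5.

0.5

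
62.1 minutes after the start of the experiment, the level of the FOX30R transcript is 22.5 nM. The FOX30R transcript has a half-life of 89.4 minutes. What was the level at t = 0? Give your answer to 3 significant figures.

Number of half-lives elapsed: n = 62.1/89.4 ≈ 0.69463.
A₀ = A × 2^n = 22.5 × 2^0.69463 = 22.5 × 1.6185 ≈ 36.416 nM.

36.4 nM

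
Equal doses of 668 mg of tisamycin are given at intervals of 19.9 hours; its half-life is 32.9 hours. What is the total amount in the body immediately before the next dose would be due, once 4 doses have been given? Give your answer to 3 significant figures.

The 4 doses were given 79.6, 59.7, 39.8, 19.9 hours ago.
Total = 668·(1/2)^(79.6/32.9) + 668·(1/2)^(59.7/32.9) + 668·(1/2)^(39.8/32.9) + 668·(1/2)^(19.9/32.9)
      = 124.87 + 189.9 + 288.81 + 439.23 ≈ 1042.8 mg.

1040 mg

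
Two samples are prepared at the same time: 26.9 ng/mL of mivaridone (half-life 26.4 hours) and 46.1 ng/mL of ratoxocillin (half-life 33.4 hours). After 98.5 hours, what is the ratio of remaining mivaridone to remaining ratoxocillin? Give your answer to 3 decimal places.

0.339

mivaridone: 26.9 × (1/2)^(98.5/26.4) = 26.9 × (1/2)^3.7311 ≈ 2.0258 ng/mL.
ratoxocillin: 46.1 × (1/2)^(98.5/33.4) = 46.1 × (1/2)^2.9491 ≈ 5.9694 ng/mL.
Ratio ≈ 2.0258 / 5.9694 ≈ 0.33936.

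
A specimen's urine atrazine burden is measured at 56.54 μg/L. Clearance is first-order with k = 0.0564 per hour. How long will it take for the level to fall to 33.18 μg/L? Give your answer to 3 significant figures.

t½ = ln 2 / k = 0.69315 / 0.0564 ≈ 12.29 hours.
Fraction remaining = 33.18/56.54 ≈ 0.58684.
n = log₂(56.54/33.18) = ln(1.704)/ln 2 ≈ 0.76896 half-lives.
t = n × t½ = 0.76896 × 12.29 ≈ 9.4504 hours.

9.45 hours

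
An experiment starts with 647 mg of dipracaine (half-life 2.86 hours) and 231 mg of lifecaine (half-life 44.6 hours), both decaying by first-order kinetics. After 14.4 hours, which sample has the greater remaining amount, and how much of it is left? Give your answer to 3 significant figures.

lifecaine, 185 mg

dipracaine: 647 × (1/2)^5.035 ≈ 19.735 mg.
lifecaine: 231 × (1/2)^0.32287 ≈ 184.68 mg.
Lifecaine has more remaining, at ≈ 184.68 mg.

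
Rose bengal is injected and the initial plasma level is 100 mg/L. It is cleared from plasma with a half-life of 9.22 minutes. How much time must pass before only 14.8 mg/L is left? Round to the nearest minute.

Fraction remaining = 14.8/100 ≈ 0.148.
n = log₂(100/14.8) = ln(6.7568)/ln 2 ≈ 2.7563 half-lives.
t = n × t½ = 2.7563 × 9.22 ≈ 25.413 minutes.

25 minutes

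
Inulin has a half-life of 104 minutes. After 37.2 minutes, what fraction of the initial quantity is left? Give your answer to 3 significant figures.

n = 37.2/104 ≈ 0.35769 half-lives.
Fraction remaining = (1/2)^0.35769 ≈ 0.78041.

0.780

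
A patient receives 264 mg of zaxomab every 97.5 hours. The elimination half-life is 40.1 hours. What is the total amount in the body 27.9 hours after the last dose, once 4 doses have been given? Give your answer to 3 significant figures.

200 mg

The 4 doses were given 320.4, 222.9, 125.4, 27.9 hours ago.
Total = 264·(1/2)^(320.4/40.1) + 264·(1/2)^(222.9/40.1) + 264·(1/2)^(125.4/40.1) + 264·(1/2)^(27.9/40.1)
      = 1.0384 + 5.6014 + 30.215 + 162.99 ≈ 199.84 mg.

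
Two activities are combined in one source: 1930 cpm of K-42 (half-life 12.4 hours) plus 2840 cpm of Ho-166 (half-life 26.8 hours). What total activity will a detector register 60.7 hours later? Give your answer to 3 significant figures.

K-42: 1930 × (1/2)^(60.7/12.4) = 1930 × (1/2)^4.8952 ≈ 64.859 cpm.
Ho-166: 2840 × (1/2)^(60.7/26.8) = 2840 × (1/2)^2.2649 ≈ 590.89 cpm.
Total = 64.859 + 590.89 ≈ 655.75 cpm.

656 cpm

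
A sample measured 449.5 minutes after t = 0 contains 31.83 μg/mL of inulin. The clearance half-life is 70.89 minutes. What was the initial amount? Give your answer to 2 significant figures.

Number of half-lives elapsed: n = 449.5/70.89 ≈ 6.3408.
A₀ = A × 2^n = 31.83 × 2^6.3408 = 31.83 × 81.054 ≈ 2579.9 μg/mL.

2600 μg/mL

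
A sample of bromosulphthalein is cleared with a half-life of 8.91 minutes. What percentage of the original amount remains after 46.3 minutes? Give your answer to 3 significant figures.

2.73%

n = 46.3/8.91 ≈ 5.1964 half-lives.
Fraction remaining = (1/2)^5.1964 ≈ 0.027273, i.e. 2.7273%.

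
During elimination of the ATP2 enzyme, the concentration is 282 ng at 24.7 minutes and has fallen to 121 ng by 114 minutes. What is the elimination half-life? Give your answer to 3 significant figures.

73.2 minutes

Over Δt = 114 − 24.7 = 89.3 minutes, the level fell by a factor of 282/121 ≈ 2.3306.
n = log₂(2.3306) ≈ 1.2207 half-lives, so t½ = 89.3/1.2207 ≈ 73.155 minutes.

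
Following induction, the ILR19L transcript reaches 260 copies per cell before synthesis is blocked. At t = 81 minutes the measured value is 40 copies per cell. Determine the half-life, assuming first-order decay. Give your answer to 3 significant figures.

A/A₀ = 40/260 ≈ 0.15385.
n = log₂(6.5) ≈ 2.7004 half-lives elapsed in 81 minutes.
t½ = 81/2.7004 ≈ 29.995 minutes.

30.0 minutes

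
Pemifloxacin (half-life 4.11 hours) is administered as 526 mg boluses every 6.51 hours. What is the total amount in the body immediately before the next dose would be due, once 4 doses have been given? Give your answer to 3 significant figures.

The 4 doses were given 26.04, 19.53, 13.02, 6.51 hours ago.
Total = 526·(1/2)^(26.04/4.11) + 526·(1/2)^(19.53/4.11) + 526·(1/2)^(13.02/4.11) + 526·(1/2)^(6.51/4.11)
      = 6.5122 + 19.523 + 58.527 + 175.46 ≈ 260.02 mg.

260 mg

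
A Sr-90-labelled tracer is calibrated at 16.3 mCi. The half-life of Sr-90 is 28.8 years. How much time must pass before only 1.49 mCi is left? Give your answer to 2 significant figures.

99 years

Fraction remaining = 1.49/16.3 ≈ 0.091411.
n = log₂(16.3/1.49) = ln(10.94)/ln 2 ≈ 3.4515 half-lives.
t = n × t½ = 3.4515 × 28.8 ≈ 99.403 years.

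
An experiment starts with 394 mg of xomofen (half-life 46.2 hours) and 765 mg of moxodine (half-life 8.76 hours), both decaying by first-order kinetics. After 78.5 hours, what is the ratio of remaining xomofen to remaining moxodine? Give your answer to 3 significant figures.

xomofen: 394 × (1/2)^(78.5/46.2) = 394 × (1/2)^1.6991 ≈ 121.34 mg.
moxodine: 765 × (1/2)^(78.5/8.76) = 765 × (1/2)^8.9612 ≈ 1.5349 mg.
Ratio ≈ 121.34 / 1.5349 ≈ 79.055.

79.1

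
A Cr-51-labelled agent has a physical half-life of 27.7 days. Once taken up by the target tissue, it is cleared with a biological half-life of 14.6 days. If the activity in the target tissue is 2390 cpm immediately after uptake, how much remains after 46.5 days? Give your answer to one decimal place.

82.1 cpm

1/t_eff = 1/t_phys + 1/t_biol = 1/27.7 + 1/14.6 = 0.10459 per day.
t_eff = 27.7 × 14.6 / (27.7 + 14.6) ≈ 9.5608 days.
Remaining = 2390 × (1/2)^(46.5/9.5608) = 2390 × (1/2)^4.8636 ≈ 82.092 cpm.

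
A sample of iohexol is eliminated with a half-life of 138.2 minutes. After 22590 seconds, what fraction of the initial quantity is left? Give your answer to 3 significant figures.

0.151

22590 seconds = 376.5 minutes.
n = 376.5/138.2 ≈ 2.7243 half-lives.
Fraction remaining = (1/2)^2.7243 ≈ 0.15132.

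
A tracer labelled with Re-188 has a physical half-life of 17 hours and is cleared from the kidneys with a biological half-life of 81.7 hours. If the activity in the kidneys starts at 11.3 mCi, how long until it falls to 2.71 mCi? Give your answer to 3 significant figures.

1/t_eff = 1/t_phys + 1/t_biol = 1/17 + 1/81.7 = 0.071063 per hour.
t_eff = 17 × 81.7 / (17 + 81.7) ≈ 14.072 hours.
n = log₂(11.3/2.71) ≈ 2.06; t = 2.06 × 14.072 ≈ 28.988 hours.

29.0 hours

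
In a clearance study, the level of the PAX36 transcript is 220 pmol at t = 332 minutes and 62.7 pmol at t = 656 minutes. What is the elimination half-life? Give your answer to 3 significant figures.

179 minutes

Over Δt = 656 − 332 = 324 minutes, the level fell by a factor of 220/62.7 ≈ 3.5088.
n = log₂(3.5088) ≈ 1.811 half-lives, so t½ = 324/1.811 ≈ 178.91 minutes.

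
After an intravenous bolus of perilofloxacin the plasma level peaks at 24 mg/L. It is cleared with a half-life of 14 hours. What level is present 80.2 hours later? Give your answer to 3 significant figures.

Number of half-lives: n = 80.2/14 ≈ 5.7286.
Remaining = 24 × (1/2)^5.7286 = 24 × 0.018859 ≈ 0.45263 mg/L.

0.453 mg/L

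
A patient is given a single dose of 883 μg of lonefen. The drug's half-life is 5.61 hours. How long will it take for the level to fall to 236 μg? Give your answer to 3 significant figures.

10.7 hours

Fraction remaining = 236/883 ≈ 0.26727.
n = log₂(883/236) = ln(3.7415)/ln 2 ≈ 1.9036 half-lives.
t = n × t½ = 1.9036 × 5.61 ≈ 10.679 hours.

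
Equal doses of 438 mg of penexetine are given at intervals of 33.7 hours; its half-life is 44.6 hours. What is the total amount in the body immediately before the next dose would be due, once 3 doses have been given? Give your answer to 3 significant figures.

The 3 doses were given 101.1, 67.4, 33.7 hours ago.
Total = 438·(1/2)^(101.1/44.6) + 438·(1/2)^(67.4/44.6) + 438·(1/2)^(33.7/44.6)
      = 91.011 + 153.66 + 259.43 ≈ 504.1 mg.

504 mg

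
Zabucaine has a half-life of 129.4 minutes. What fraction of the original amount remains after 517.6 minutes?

0.0625

n = 517.6/129.4 ≈ 4 half-lives.
Fraction remaining = (1/2)^4 ≈ 0.0625.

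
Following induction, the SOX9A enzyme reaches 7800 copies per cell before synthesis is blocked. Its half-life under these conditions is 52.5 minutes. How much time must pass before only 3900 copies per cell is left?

3900/7800 = 1/2, so 1 half-life has elapsed.
t = 1 × 52.5 = 52.5 minutes.

52.5 minutes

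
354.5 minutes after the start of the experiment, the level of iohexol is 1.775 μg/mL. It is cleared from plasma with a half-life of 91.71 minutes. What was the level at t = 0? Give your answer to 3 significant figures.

Number of half-lives elapsed: n = 354.5/91.71 ≈ 3.8654.
A₀ = A × 2^n = 1.775 × 2^3.8654 = 1.775 × 14.575 ≈ 25.871 μg/mL.

25.9 μg/mL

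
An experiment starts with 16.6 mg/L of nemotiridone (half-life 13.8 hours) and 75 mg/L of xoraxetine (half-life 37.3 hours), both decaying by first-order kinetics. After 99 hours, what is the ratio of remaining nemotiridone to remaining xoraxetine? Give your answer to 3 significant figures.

0.00965

nemotiridone: 16.6 × (1/2)^(99/13.8) = 16.6 × (1/2)^7.1739 ≈ 0.11496 mg/L.
xoraxetine: 75 × (1/2)^(99/37.3) = 75 × (1/2)^2.6542 ≈ 11.915 mg/L.
Ratio ≈ 0.11496 / 11.915 ≈ 0.0096486.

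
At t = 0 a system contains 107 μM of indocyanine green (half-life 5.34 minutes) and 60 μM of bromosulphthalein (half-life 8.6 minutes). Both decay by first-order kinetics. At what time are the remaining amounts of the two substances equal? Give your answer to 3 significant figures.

11.8 minutes

Set 107·(1/2)^(t/5.34) = 60·(1/2)^(t/8.6).
Taking log₂: log₂(107/60) = t·(1/5.34 − 1/8.6).
log₂(1.7833) = 0.83458; 1/5.34 − 1/8.6 = 0.070987.
t = 0.83458 / 0.070987 ≈ 11.757 minutes.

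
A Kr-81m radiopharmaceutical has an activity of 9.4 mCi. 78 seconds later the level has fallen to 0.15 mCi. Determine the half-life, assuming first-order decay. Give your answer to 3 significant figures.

13.1 seconds

A/A₀ = 0.15/9.4 ≈ 0.015957.
n = log₂(62.667) ≈ 5.9696 half-lives elapsed in 78 seconds.
t½ = 78/5.9696 ≈ 13.066 seconds.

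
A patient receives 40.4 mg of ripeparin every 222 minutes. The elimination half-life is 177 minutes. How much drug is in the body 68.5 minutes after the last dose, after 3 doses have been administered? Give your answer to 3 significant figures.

The 3 doses were given 512.5, 290.5, 68.5 minutes ago.
Total = 40.4·(1/2)^(512.5/177) + 40.4·(1/2)^(290.5/177) + 40.4·(1/2)^(68.5/177)
      = 5.4294 + 12.951 + 30.894 ≈ 49.275 mg.

49.3 mg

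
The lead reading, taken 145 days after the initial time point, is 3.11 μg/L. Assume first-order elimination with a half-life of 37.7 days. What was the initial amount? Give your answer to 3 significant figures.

44.7 μg/L

Number of half-lives elapsed: n = 145/37.7 ≈ 3.8462.
A₀ = A × 2^n = 3.11 × 2^3.8462 = 3.11 × 14.382 ≈ 44.727 μg/L.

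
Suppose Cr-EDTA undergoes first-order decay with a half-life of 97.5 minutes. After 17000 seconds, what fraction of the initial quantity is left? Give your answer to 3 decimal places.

0.133

17000 seconds = 283.333 minutes.
n = 283.333/97.5 ≈ 2.906 half-lives.
Fraction remaining = (1/2)^2.906 ≈ 0.13342.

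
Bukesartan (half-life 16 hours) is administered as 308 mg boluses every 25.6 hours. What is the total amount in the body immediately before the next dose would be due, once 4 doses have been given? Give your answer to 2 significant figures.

The 4 doses were given 102.4, 76.8, 51.2, 25.6 hours ago.
Total = 308·(1/2)^(102.4/16) + 308·(1/2)^(76.8/16) + 308·(1/2)^(51.2/16) + 308·(1/2)^(25.6/16)
      = 3.6472 + 11.056 + 33.516 + 101.6 ≈ 149.82 mg.

150 mg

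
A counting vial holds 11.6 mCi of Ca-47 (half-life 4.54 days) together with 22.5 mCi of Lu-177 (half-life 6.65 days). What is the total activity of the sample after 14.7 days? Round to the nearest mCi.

Ca-47: 11.6 × (1/2)^(14.7/4.54) = 11.6 × (1/2)^3.2379 ≈ 1.2296 mCi.
Lu-177: 22.5 × (1/2)^(14.7/6.65) = 22.5 × (1/2)^2.2105 ≈ 4.8612 mCi.
Total = 1.2296 + 4.8612 ≈ 6.0908 mCi.

6 mCi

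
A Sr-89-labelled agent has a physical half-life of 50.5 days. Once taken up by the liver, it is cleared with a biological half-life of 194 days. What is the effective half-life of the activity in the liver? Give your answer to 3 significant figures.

40.1 days

1/t_eff = 1/t_phys + 1/t_biol = 1/50.5 + 1/194 = 0.024957 per day.
t_eff = 50.5 × 194 / (50.5 + 194) ≈ 40.07 days.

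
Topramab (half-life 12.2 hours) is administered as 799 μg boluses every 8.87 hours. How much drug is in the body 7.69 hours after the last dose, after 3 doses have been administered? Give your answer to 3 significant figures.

1020 μg

The 3 doses were given 25.43, 16.56, 7.69 hours ago.
Total = 799·(1/2)^(25.43/12.2) + 799·(1/2)^(16.56/12.2) + 799·(1/2)^(7.69/12.2)
      = 188.4 + 311.84 + 516.18 ≈ 1016.4 μg.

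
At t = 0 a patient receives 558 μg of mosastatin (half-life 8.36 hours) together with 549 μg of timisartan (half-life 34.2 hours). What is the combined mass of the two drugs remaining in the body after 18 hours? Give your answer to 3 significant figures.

mosastatin: 558 × (1/2)^(18/8.36) = 558 × (1/2)^2.1531 ≈ 125.45 μg.
timisartan: 549 × (1/2)^(18/34.2) = 549 × (1/2)^0.52632 ≈ 381.18 μg.
Total = 125.45 + 381.18 ≈ 506.64 μg.

507 μg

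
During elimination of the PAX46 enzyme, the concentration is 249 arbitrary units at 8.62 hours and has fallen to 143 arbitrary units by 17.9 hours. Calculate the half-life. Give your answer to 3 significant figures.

Over Δt = 17.9 − 8.62 = 9.28 hours, the level fell by a factor of 249/143 ≈ 1.7413.
n = log₂(1.7413) ≈ 0.80013 half-lives, so t½ = 9.28/0.80013 ≈ 11.598 hours.

11.6 hours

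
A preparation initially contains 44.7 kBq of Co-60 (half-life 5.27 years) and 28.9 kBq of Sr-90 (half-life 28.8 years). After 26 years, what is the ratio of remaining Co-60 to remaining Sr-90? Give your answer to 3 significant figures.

Co-60: 44.7 × (1/2)^(26/5.27) = 44.7 × (1/2)^4.9336 ≈ 1.4627 kBq.
Sr-90: 28.9 × (1/2)^(26/28.8) = 28.9 × (1/2)^0.90278 ≈ 15.457 kBq.
Ratio ≈ 1.4627 / 15.457 ≈ 0.094627.

0.0946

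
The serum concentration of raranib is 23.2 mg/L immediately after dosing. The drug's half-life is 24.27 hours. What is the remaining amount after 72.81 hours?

2.9 mg/L

Elapsed time is 3 half-lives (72.81/24.27).
Each half-life halves the amount: 23.2 × (1/2)^3 = 23.2/8 = 2.9 mg/L.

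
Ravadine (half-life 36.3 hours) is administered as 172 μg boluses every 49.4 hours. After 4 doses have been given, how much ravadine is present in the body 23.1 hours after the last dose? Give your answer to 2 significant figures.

The 4 doses were given 171.3, 121.9, 72.5, 23.1 hours ago.
Total = 172·(1/2)^(171.3/36.3) + 172·(1/2)^(121.9/36.3) + 172·(1/2)^(72.5/36.3) + 172·(1/2)^(23.1/36.3)
      = 6.5308 + 16.774 + 43.082 + 110.65 ≈ 177.04 μg.

180 μg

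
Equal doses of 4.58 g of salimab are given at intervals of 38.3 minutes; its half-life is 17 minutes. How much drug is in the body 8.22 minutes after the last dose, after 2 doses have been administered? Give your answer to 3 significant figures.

The 2 doses were given 46.52, 8.22 minutes ago.
Total = 4.58·(1/2)^(46.52/17) + 4.58·(1/2)^(8.22/17)
      = 0.68724 + 3.2757 ≈ 3.963 g.

3.96 g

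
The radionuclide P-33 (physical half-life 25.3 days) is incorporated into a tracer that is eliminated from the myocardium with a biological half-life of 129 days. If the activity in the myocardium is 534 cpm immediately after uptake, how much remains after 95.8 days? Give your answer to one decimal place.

23.1 cpm

1/t_eff = 1/t_phys + 1/t_biol = 1/25.3 + 1/129 = 0.047278 per day.
t_eff = 25.3 × 129 / (25.3 + 129) ≈ 21.152 days.
Remaining = 534 × (1/2)^(95.8/21.152) = 534 × (1/2)^4.5292 ≈ 23.127 cpm.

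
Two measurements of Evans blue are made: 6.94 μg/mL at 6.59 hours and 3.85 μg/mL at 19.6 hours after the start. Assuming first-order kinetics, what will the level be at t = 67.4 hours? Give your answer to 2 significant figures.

Over Δt = 19.6 − 6.59 = 13.01 hours, the level fell by a factor of 6.94/3.85 ≈ 1.8026.
n = log₂(1.8026) ≈ 0.85008 half-lives, so t½ = 13.01/0.85008 ≈ 15.304 hours.
From t = 19.6 to t = 67.4: 3.85 × (1/2)^((67.4−19.6)/15.304) ≈ 0.44184 μg/mL.

0.44 μg/mL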